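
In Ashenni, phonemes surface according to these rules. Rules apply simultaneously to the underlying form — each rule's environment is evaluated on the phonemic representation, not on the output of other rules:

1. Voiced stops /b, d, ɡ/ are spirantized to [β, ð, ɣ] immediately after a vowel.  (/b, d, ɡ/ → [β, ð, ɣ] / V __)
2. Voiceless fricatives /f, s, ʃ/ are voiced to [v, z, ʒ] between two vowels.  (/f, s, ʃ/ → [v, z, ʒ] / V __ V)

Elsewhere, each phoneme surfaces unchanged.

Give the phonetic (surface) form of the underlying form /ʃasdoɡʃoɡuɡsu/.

[ʃasdoɣʃoɣuɣsu]

/ʃ/ (word-initial) fails the environment for rule 2, so it stays [ʃ].
/a/ (between /ʃ/ and /s/) is unaffected → [a].
/s/ (between /a/ and /d/) fails the environment for rule 2, so it stays [s].
/d/ — between /s/ and /o/; rule 1 does not apply here → [d].
/o/ (between /d/ and /ɡ/) is unaffected → [o].
/ɡ/ (between /o/ and /ʃ/) occurs immediately after a vowel → [ɣ] by rule 1.
/ʃ/ (between /ɡ/ and /o/) fails the environment for rule 2, so it stays [ʃ].
/o/ — not in any rule's target class → [o].
/ɡ/ — between /o/ and /u/, immediately after a vowel — surfaces as [ɣ] (rule 1).
/u/ (between /ɡ/ and /ɡ/) is unaffected → [u].
/ɡ/ — between /u/ and /s/, immediately after a vowel — surfaces as [ɣ] (rule 1).
/s/ (between /ɡ/ and /u/): rule 2 targets it, but not between two vowels → unchanged [s].
/u/ (word-final) is unaffected → [u].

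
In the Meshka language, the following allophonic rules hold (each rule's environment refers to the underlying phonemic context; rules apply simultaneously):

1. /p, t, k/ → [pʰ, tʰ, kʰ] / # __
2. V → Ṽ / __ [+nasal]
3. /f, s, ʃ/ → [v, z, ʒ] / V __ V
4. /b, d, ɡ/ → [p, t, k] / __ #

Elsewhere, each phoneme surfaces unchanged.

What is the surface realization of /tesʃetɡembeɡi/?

/t/ (word-initial) occurs word-initially → [tʰ] by rule 1.
/e/ (between /t/ and /s/): rule 2 targets it, but not before a nasal consonant → unchanged [e].
/s/ (between /e/ and /ʃ/) fails the environment for rule 3, so it stays [s].
/ʃ/ — between /s/ and /e/; rule 3 does not apply here → [ʃ].
/e/ — between /ʃ/ and /t/; rule 2 does not apply here → [e].
/t/ — between /e/ and /ɡ/; rule 1 does not apply here → [t].
/ɡ/ — between /t/ and /e/; rule 4 does not apply here → [ɡ].
Rule 2 applies to /e/ (between /ɡ/ and /m/: before a nasal consonant) → [ẽ].
/m/ (between /e/ and /b/) is unaffected → [m].
/b/ (between /m/ and /e/): rule 4 targets it, but not word-finally → unchanged [b].
/e/ (between /b/ and /ɡ/) is in the target of rule 2 but the environment (before a nasal consonant) is not met → [e].
/ɡ/ — between /e/ and /i/; rule 4 does not apply here → [ɡ].
/i/ (word-final) fails the environment for rule 2, so it stays [i].

[tʰesʃetɡẽmbeɡi]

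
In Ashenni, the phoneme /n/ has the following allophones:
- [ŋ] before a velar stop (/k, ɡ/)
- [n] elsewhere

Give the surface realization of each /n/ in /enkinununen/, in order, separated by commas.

[ŋ], [n], [n], [n], [n]

Occurrence 1 (position 2): before a velar stop → [ŋ].
Occurrence 2 (position 5): no conditioning environment matches → elsewhere allophone [n].
Occurrence 3 (position 7): no conditioning environment matches → elsewhere allophone [n].
Occurrence 4 (position 9): no conditioning environment matches → elsewhere allophone [n].
Occurrence 5 (position 11): no conditioning environment matches → elsewhere allophone [n].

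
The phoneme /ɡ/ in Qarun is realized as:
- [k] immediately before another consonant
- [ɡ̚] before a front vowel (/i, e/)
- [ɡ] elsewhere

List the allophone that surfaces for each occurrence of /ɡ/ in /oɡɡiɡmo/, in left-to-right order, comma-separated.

Occurrence 1 (position 2): immediately before another consonant → [k].
Occurrence 2 (position 3): before a front vowel (/i, e/) → [ɡ̚].
Occurrence 3 (position 5): immediately before another consonant → [k].

[k], [ɡ̚], [k]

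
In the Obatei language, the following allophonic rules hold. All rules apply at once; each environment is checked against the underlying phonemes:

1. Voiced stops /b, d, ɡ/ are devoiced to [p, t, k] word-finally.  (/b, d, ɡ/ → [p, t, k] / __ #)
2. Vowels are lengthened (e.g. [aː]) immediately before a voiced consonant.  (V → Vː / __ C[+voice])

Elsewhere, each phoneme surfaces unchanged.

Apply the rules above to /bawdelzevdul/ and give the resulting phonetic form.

[baːwdeːlzeːvduːl]

/b/ (word-initial) is in the target of rule 1 but the environment (word-finally) is not met → [b].
Rule 2 applies to /a/ (between /b/ and /w/: before a voiced consonant) → [aː].
/w/ (between /a/ and /d/): no rule targets it → [w].
/d/ (between /w/ and /e/) fails the environment for rule 1, so it stays [d].
/e/ meets the environment for rule 2 (before a voiced consonant) → [eː].
/l/ stays [l].
/z/ — not in any rule's target class → [z].
/e/ meets the environment for rule 2 (before a voiced consonant) → [eː].
/v/ (between /e/ and /d/): no rule targets it → [v].
/d/ (between /v/ and /u/): rule 1 targets it, but not word-finally → unchanged [d].
Rule 2 applies to /u/ (between /d/ and /l/: before a voiced consonant) → [uː].
/l/ (word-final) is unaffected → [l].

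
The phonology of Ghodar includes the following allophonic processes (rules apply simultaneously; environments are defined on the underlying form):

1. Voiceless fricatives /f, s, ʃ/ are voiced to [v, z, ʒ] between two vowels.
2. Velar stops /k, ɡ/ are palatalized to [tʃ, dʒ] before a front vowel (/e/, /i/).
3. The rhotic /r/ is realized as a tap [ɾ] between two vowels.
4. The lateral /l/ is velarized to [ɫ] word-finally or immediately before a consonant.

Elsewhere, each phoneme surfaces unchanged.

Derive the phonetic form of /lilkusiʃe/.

/l/ (word-initial) is in the target of rule 4 but the environment (word-finally or immediately before a consonant) is not met → [l].
/i/ — not in any rule's target class → [i].
/l/ meets the environment for rule 4 (word-finally or immediately before a consonant) → [ɫ].
/k/ (between /l/ and /u/) fails the environment for rule 2, so it stays [k].
/u/ stays [u].
/s/ (between /u/ and /i/): between two vowels, so rule 1 applies → [z].
/i/ — not in any rule's target class → [i].
/ʃ/ (between /i/ and /e/): between two vowels, so rule 1 applies → [ʒ].
/e/ — not in any rule's target class → [e].

[liɫkuziʒe]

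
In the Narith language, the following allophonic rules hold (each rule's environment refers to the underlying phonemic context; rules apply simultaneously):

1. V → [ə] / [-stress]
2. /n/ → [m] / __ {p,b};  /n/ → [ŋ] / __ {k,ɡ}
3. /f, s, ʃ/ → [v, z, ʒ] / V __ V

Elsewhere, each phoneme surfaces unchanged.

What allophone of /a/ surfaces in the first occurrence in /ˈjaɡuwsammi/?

/a/ (between /j/ and /ɡ/): rule 1 targets it, but not in an unstressed syllable → unchanged [a].

[a]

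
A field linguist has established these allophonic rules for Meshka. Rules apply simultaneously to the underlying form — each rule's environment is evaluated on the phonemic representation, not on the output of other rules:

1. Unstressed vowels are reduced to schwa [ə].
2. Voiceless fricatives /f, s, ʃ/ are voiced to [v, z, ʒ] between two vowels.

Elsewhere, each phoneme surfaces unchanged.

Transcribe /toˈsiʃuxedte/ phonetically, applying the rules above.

[təˈziʒəxədtə]

/o/ — between /t/ and /s/, in an unstressed syllable — surfaces as [ə] (rule 1).
/s/ (between /o/ and /i/): between two vowels, so rule 2 applies → [z].
/i/ (between /s/ and /ʃ/): rule 1 targets it, but not in an unstressed syllable → unchanged [i].
/ʃ/ — between /i/ and /u/, between two vowels — surfaces as [ʒ] (rule 2).
/u/ meets the environment for rule 1 (in an unstressed syllable) → [ə].
/e/ meets the environment for rule 1 (in an unstressed syllable) → [ə].
/e/ meets the environment for rule 1 (in an unstressed syllable) → [ə].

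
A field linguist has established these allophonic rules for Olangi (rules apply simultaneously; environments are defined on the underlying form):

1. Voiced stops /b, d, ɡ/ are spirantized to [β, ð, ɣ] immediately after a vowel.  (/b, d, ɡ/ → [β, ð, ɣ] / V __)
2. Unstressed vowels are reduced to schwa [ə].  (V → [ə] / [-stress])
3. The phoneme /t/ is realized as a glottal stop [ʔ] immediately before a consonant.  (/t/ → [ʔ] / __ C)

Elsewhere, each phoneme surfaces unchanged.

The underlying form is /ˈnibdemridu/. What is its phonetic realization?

/n/ — not in any rule's target class → [n].
/i/ — between /n/ and /b/; rule 2 does not apply here → [i].
/b/ — between /i/ and /d/, immediately after a vowel — surfaces as [β] (rule 1).
/d/ (between /b/ and /e/) is in the target of rule 1 but the environment (immediately after a vowel) is not met → [d].
/e/ meets the environment for rule 2 (in an unstressed syllable) → [ə].
/m/ (between /e/ and /r/) is unaffected → [m].
/r/ stays [r].
/i/ (between /r/ and /d/): in an unstressed syllable, so rule 2 applies → [ə].
Rule 1 applies to /d/ (between /i/ and /u/: immediately after a vowel) → [ð].
/u/ — word-final, in an unstressed syllable — surfaces as [ə] (rule 2).

[ˈniβdəmrəðə]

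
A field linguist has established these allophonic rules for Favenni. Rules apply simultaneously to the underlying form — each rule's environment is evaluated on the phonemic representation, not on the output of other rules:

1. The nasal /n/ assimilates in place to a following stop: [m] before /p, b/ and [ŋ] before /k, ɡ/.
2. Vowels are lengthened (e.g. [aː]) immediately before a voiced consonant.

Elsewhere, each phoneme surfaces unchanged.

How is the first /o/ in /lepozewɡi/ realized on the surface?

/o/ — between /p/ and /z/, before a voiced consonant — surfaces as [oː] (rule 2).

[oː]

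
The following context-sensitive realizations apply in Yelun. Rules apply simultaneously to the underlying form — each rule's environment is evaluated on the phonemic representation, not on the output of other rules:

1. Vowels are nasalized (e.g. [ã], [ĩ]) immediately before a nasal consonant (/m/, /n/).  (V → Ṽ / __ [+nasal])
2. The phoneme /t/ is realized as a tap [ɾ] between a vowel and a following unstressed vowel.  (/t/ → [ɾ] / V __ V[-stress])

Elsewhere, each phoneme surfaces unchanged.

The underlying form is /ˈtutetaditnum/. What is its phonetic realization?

/t/ (word-initial) is in the target of rule 2 but the environment (between a vowel and a following unstressed vowel) is not met → [t].
/u/ (between /t/ and /t/): rule 1 targets it, but not before a nasal consonant → unchanged [u].
/t/ — between /u/ and /e/, between a vowel and a following unstressed vowel — surfaces as [ɾ] (rule 2).
/e/ (between /t/ and /t/) is in the target of rule 1 but the environment (before a nasal consonant) is not met → [e].
Rule 2 applies to /t/ (between /e/ and /a/: between a vowel and a following unstressed vowel) → [ɾ].
/a/ (between /t/ and /d/) fails the environment for rule 1, so it stays [a].
/i/ (between /d/ and /t/) fails the environment for rule 1, so it stays [i].
/t/ (between /i/ and /n/) fails the environment for rule 2, so it stays [t].
/u/ (between /n/ and /m/) occurs before a nasal consonant → [ũ] by rule 1.

[ˈtuɾeɾaditnũm]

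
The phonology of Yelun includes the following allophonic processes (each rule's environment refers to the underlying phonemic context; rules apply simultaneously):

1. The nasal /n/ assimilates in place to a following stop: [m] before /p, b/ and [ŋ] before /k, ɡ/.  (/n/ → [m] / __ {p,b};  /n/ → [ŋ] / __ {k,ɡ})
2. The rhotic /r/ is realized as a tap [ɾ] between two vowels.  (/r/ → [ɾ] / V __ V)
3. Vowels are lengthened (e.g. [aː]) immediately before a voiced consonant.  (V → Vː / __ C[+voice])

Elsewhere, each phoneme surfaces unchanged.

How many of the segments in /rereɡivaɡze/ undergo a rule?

5

Segments that undergo a rule: /e/ → [eː] (rule 3); /r/ → [ɾ] (rule 2); /e/ → [eː] (rule 3); /i/ → [iː] (rule 3); /a/ → [aː] (rule 3).
All other segments surface unchanged.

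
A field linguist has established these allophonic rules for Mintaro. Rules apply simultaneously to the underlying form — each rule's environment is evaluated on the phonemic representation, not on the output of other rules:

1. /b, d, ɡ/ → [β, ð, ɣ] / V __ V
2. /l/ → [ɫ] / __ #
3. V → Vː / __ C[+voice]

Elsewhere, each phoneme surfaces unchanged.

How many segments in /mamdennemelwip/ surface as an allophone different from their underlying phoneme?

Segments that undergo a rule: /a/ → [aː] (rule 3); /e/ → [eː] (rule 3); /e/ → [eː] (rule 3); /e/ → [eː] (rule 3).
All other segments surface unchanged.

4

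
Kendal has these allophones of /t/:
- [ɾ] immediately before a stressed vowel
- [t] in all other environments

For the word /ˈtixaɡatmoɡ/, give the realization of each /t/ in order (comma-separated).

[ɾ], [t]

Occurrence 1 (position 1): immediately before a stressed vowel → [ɾ].
Occurrence 2 (position 7): no conditioning environment matches → elsewhere allophone [t].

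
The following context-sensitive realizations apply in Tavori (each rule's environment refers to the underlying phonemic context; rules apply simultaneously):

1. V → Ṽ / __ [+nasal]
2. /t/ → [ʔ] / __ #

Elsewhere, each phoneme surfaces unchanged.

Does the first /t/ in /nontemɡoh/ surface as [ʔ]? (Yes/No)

/t/ (between /n/ and /e/) is in the target of rule 2 but the environment (word-finally) is not met → [t].
The actual realization is [t], not [ʔ].

No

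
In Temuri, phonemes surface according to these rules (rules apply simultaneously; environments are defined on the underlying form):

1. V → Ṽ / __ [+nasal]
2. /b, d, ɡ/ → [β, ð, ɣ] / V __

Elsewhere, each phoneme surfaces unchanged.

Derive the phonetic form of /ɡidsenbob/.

/ɡ/ (word-initial) is in the target of rule 2 but the environment (immediately after a vowel) is not met → [ɡ].
/i/ (between /ɡ/ and /d/) fails the environment for rule 1, so it stays [i].
/d/ (between /i/ and /s/) occurs immediately after a vowel → [ð] by rule 2.
/s/ — not in any rule's target class → [s].
/e/ (between /s/ and /n/): before a nasal consonant, so rule 1 applies → [ẽ].
/n/ — not in any rule's target class → [n].
/b/ (between /n/ and /o/) is in the target of rule 2 but the environment (immediately after a vowel) is not met → [b].
/o/ (between /b/ and /b/) fails the environment for rule 1, so it stays [o].
/b/ — word-final, immediately after a vowel — surfaces as [β] (rule 2).

[ɡiðsẽnboβ]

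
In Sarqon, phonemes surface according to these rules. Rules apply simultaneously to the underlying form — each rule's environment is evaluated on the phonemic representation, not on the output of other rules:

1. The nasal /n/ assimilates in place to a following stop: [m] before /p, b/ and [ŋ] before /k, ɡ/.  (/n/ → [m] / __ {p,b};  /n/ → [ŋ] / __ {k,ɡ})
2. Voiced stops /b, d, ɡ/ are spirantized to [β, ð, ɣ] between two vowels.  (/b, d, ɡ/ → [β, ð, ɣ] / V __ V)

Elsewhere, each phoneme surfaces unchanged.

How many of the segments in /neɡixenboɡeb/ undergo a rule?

3

Segments that undergo a rule: /ɡ/ → [ɣ] (rule 2); /n/ → [m] (rule 1); /ɡ/ → [ɣ] (rule 2).
All other segments surface unchanged.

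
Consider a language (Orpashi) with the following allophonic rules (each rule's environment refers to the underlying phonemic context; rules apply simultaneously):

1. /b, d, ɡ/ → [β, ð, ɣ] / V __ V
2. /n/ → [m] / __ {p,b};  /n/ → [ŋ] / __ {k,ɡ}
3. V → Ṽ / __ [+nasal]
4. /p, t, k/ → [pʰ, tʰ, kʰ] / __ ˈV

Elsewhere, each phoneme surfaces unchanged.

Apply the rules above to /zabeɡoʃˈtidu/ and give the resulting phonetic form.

/z/ (word-initial): no rule targets it → [z].
/a/ — between /z/ and /b/; rule 3 does not apply here → [a].
/b/ (between /a/ and /e/) occurs between two vowels → [β] by rule 1.
/e/ (between /b/ and /ɡ/) is in the target of rule 3 but the environment (before a nasal consonant) is not met → [e].
/ɡ/ (between /e/ and /o/): between two vowels, so rule 1 applies → [ɣ].
/o/ (between /ɡ/ and /ʃ/) fails the environment for rule 3, so it stays [o].
/ʃ/ (between /o/ and /t/): no rule targets it → [ʃ].
/t/ — between /ʃ/ and /i/, immediately before a stressed vowel — surfaces as [tʰ] (rule 4).
/i/ (between /t/ and /d/) fails the environment for rule 3, so it stays [i].
Rule 1 applies to /d/ (between /i/ and /u/: between two vowels) → [ð].
/u/ (word-final) is in the target of rule 3 but the environment (before a nasal consonant) is not met → [u].

[zaβeɣoʃˈtʰiðu]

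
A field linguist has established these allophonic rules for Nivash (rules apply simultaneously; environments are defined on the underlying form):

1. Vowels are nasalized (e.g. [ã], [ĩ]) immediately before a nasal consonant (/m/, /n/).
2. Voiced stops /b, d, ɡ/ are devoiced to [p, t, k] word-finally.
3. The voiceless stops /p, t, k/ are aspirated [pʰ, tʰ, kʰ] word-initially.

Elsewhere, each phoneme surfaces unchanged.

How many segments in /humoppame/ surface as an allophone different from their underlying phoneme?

2

Segments that undergo a rule: /u/ → [ũ] (rule 1); /a/ → [ã] (rule 1).
All other segments surface unchanged.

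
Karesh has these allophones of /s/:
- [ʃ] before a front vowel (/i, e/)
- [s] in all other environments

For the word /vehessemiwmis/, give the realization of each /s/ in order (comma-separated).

Occurrence 1 (position 5): no conditioning environment matches → elsewhere allophone [s].
Occurrence 2 (position 6): before a front vowel (/i, e/) → [ʃ].
Occurrence 3 (position 13): no conditioning environment matches → elsewhere allophone [s].

[s], [ʃ], [s]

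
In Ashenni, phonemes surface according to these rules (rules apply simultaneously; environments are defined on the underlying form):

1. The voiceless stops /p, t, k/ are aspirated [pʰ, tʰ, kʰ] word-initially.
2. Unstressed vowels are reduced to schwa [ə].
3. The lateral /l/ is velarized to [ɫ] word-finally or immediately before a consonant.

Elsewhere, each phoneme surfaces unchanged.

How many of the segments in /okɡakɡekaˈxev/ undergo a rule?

Segments that undergo a rule: /o/ → [ə] (rule 2); /a/ → [ə] (rule 2); /e/ → [ə] (rule 2); /a/ → [ə] (rule 2).
All other segments surface unchanged.

4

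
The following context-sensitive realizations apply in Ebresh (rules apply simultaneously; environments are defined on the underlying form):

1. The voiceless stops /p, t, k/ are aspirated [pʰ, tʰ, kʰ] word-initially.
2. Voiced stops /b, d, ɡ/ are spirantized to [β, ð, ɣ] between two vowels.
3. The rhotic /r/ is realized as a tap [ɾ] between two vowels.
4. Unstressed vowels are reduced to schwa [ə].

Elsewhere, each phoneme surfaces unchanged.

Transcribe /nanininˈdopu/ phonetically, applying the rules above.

[nənənənˈdopə]

/n/ — not in any rule's target class → [n].
/a/ (between /n/ and /n/) occurs in an unstressed syllable → [ə] by rule 4.
/n/ stays [n].
/i/ (between /n/ and /n/): in an unstressed syllable, so rule 4 applies → [ə].
/n/ (between /i/ and /i/) is unaffected → [n].
/i/ (between /n/ and /n/): in an unstressed syllable, so rule 4 applies → [ə].
/n/ (between /i/ and /d/) is unaffected → [n].
/d/ (between /n/ and /o/): rule 2 targets it, but not between two vowels → unchanged [d].
/o/ (between /d/ and /p/) fails the environment for rule 4, so it stays [o].
/p/ (between /o/ and /u/) fails the environment for rule 1, so it stays [p].
/u/ meets the environment for rule 4 (in an unstressed syllable) → [ə].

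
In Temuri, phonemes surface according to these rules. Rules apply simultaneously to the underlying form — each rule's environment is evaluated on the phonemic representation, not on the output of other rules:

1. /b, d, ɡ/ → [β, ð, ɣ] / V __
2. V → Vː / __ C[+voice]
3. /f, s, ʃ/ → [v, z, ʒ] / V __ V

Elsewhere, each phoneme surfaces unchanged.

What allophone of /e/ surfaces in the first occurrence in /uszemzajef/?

Rule 2 applies to /e/ (between /z/ and /m/: before a voiced consonant) → [eː].

[eː]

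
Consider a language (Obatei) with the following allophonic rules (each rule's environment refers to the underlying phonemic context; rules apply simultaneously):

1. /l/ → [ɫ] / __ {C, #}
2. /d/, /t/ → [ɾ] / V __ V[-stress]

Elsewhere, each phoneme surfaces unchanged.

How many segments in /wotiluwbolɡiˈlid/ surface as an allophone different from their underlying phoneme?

2

Segments that undergo a rule: /t/ → [ɾ] (rule 2); /l/ → [ɫ] (rule 1).
All other segments surface unchanged.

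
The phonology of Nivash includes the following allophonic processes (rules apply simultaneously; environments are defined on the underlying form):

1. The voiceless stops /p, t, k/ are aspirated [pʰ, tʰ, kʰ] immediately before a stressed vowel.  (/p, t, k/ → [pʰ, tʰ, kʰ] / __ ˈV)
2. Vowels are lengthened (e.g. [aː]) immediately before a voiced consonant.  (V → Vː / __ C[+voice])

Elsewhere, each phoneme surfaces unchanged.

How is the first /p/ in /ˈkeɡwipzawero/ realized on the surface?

/p/ — between /i/ and /z/; rule 1 does not apply here → [p].

[p]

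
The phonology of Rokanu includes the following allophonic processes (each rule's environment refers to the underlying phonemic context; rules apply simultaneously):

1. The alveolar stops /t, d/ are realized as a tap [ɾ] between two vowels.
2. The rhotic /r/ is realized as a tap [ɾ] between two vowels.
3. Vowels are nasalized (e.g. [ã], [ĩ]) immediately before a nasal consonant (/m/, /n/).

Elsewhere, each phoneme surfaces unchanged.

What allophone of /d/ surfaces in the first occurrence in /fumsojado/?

[ɾ]

/d/ meets the environment for rule 1 (between two vowels) → [ɾ].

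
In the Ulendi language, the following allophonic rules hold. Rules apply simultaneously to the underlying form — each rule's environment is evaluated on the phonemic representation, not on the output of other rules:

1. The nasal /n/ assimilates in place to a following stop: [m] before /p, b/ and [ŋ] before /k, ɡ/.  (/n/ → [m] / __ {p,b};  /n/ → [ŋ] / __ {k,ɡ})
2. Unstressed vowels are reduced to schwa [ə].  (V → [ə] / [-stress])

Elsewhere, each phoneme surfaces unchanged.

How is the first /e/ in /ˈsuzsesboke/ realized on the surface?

/e/ (between /s/ and /s/): in an unstressed syllable, so rule 2 applies → [ə].

[ə]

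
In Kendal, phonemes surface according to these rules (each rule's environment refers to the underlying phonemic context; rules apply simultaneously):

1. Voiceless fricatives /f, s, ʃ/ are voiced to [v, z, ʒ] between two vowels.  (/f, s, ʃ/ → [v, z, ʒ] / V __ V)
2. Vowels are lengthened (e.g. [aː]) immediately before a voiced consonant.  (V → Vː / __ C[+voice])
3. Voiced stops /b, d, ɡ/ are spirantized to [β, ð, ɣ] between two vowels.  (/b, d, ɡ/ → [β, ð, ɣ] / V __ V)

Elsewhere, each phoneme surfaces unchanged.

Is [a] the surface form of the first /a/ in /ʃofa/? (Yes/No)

Yes

/a/ (word-final) fails the environment for rule 2, so it stays [a].
The actual realization is [a], which matches [a].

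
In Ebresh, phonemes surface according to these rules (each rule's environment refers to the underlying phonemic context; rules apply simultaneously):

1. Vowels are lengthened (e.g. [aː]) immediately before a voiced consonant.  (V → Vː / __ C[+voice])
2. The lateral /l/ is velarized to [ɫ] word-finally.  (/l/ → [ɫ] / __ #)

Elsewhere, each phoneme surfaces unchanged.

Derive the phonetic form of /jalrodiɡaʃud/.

/j/ (word-initial): no rule targets it → [j].
/a/ meets the environment for rule 1 (before a voiced consonant) → [aː].
/l/ — between /a/ and /r/; rule 2 does not apply here → [l].
/r/ (between /l/ and /o/) is unaffected → [r].
/o/ — between /r/ and /d/, before a voiced consonant — surfaces as [oː] (rule 1).
/d/ — not in any rule's target class → [d].
/i/ — between /d/ and /ɡ/, before a voiced consonant — surfaces as [iː] (rule 1).
/ɡ/ (between /i/ and /a/) is unaffected → [ɡ].
/a/ (between /ɡ/ and /ʃ/): rule 1 targets it, but not before a voiced consonant → unchanged [a].
/ʃ/ — not in any rule's target class → [ʃ].
/u/ (between /ʃ/ and /d/): before a voiced consonant, so rule 1 applies → [uː].
/d/ (word-final): no rule targets it → [d].

[jaːlroːdiːɡaʃuːd]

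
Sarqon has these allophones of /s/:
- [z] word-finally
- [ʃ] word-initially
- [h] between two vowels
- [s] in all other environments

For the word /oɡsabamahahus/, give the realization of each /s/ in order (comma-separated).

Occurrence 1 (position 3): no conditioning environment matches → elsewhere allophone [s].
Occurrence 2 (position 13): word-finally → [z].

[s], [z]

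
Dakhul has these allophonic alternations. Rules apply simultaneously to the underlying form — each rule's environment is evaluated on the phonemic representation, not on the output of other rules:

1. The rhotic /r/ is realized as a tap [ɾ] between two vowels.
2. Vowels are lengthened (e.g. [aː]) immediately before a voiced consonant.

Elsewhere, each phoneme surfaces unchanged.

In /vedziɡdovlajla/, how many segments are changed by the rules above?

4

Segments that undergo a rule: /e/ → [eː] (rule 2); /i/ → [iː] (rule 2); /o/ → [oː] (rule 2); /a/ → [aː] (rule 2).
All other segments surface unchanged.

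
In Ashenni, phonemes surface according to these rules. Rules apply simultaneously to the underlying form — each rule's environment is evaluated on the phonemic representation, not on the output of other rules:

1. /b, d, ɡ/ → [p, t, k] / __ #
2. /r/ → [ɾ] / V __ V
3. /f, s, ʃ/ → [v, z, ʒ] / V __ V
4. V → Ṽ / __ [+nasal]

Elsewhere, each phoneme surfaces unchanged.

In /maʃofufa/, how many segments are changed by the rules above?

3

Segments that undergo a rule: /ʃ/ → [ʒ] (rule 3); /f/ → [v] (rule 3); /f/ → [v] (rule 3).
All other segments surface unchanged.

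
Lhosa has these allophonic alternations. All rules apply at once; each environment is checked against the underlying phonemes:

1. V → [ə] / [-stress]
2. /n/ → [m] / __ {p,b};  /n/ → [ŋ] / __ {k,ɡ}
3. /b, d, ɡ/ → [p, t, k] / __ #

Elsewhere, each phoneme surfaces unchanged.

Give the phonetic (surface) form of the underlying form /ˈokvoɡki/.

/o/ (word-initial): rule 1 targets it, but not in an unstressed syllable → unchanged [o].
/k/ stays [k].
/v/ (between /k/ and /o/) is unaffected → [v].
/o/ meets the environment for rule 1 (in an unstressed syllable) → [ə].
/ɡ/ (between /o/ and /k/): rule 3 targets it, but not word-finally → unchanged [ɡ].
/k/ stays [k].
/i/ meets the environment for rule 1 (in an unstressed syllable) → [ə].

[ˈokvəɡkə]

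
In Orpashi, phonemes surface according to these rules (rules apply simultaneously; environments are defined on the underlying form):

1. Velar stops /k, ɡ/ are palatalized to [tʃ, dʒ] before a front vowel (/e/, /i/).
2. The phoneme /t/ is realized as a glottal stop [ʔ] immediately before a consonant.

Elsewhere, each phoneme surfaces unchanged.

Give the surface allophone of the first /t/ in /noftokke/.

[t]

/t/ (between /f/ and /o/) fails the environment for rule 2, so it stays [t].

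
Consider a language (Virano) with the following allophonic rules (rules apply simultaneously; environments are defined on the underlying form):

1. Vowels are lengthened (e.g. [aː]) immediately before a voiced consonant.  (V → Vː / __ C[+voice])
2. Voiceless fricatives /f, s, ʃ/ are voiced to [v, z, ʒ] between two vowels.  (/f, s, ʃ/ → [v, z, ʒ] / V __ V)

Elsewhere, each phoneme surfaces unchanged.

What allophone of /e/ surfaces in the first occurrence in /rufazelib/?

/e/ meets the environment for rule 1 (before a voiced consonant) → [eː].

[eː]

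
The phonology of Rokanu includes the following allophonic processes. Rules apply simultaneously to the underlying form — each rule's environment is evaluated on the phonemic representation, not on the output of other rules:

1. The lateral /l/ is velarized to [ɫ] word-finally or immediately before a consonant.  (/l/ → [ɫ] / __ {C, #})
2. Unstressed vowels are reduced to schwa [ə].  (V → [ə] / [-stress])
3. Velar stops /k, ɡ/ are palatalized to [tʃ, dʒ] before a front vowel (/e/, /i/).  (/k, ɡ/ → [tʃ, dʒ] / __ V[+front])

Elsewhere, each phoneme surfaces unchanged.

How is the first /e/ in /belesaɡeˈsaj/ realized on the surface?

[ə]

/e/ — between /b/ and /l/, in an unstressed syllable — surfaces as [ə] (rule 2).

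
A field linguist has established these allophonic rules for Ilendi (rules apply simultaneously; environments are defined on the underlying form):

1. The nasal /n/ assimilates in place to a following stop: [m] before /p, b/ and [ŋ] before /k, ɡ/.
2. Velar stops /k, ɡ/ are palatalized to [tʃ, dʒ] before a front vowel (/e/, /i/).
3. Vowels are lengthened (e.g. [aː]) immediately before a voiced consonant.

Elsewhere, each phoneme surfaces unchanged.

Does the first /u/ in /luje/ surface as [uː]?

Yes

Rule 3 applies to /u/ (between /l/ and /j/: before a voiced consonant) → [uː].
The actual realization is [uː], which matches [uː].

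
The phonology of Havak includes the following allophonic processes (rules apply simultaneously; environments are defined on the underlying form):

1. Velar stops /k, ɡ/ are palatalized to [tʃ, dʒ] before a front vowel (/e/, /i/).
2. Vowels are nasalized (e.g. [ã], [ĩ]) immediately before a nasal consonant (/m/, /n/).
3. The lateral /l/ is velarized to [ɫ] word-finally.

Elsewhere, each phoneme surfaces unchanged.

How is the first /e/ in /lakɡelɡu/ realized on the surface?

/e/ (between /ɡ/ and /l/) is in the target of rule 2 but the environment (before a nasal consonant) is not met → [e].

[e]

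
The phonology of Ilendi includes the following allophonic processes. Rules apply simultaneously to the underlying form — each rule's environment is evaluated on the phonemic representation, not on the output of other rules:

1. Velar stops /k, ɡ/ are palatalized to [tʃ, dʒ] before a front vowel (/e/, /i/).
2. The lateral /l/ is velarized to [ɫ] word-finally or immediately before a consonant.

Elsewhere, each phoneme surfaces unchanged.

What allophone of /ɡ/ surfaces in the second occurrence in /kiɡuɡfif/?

[ɡ]

/ɡ/ (between /u/ and /f/) is in the target of rule 1 but the environment (before a front vowel) is not met → [ɡ].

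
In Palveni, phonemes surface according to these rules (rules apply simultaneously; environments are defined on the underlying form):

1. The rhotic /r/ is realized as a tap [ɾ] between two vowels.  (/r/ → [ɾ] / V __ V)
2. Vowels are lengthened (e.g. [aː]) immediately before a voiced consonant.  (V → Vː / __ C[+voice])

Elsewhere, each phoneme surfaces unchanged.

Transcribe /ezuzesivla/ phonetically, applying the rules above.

[eːzuːzesiːvla]

/e/ meets the environment for rule 2 (before a voiced consonant) → [eː].
/u/ — between /z/ and /z/, before a voiced consonant — surfaces as [uː] (rule 2).
/e/ — between /z/ and /s/; rule 2 does not apply here → [e].
/i/ — between /s/ and /v/, before a voiced consonant — surfaces as [iː] (rule 2).
/a/ (word-final) is in the target of rule 2 but the environment (before a voiced consonant) is not met → [a].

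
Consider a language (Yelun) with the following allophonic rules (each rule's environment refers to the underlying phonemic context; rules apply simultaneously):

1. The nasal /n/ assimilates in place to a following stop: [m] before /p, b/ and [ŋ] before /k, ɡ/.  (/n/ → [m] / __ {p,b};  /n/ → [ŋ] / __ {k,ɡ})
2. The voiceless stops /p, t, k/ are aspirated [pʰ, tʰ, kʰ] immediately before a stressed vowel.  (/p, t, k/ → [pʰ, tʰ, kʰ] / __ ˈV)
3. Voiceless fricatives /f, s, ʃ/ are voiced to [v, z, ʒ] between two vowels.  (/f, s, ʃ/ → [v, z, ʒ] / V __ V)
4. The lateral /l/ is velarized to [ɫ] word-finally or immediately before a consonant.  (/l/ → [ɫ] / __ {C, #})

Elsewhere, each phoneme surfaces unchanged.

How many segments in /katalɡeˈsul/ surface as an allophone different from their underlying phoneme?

3

Segments that undergo a rule: /l/ → [ɫ] (rule 4); /s/ → [z] (rule 3); /l/ → [ɫ] (rule 4).
All other segments surface unchanged.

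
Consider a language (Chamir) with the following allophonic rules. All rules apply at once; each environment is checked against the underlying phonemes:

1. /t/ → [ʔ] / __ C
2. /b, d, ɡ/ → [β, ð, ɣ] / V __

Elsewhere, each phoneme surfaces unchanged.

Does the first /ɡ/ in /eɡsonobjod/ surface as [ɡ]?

/ɡ/ — between /e/ and /s/, immediately after a vowel — surfaces as [ɣ] (rule 2).
The actual realization is [ɣ], not [ɡ].

No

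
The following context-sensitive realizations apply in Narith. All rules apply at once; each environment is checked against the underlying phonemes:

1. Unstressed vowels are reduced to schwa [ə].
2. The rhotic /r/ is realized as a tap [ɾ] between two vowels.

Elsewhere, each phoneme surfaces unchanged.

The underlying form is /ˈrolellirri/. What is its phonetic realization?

/r/ (word-initial) is in the target of rule 2 but the environment (between two vowels) is not met → [r].
/o/ (between /r/ and /l/): rule 1 targets it, but not in an unstressed syllable → unchanged [o].
/e/ — between /l/ and /l/, in an unstressed syllable — surfaces as [ə] (rule 1).
/i/ — between /l/ and /r/, in an unstressed syllable — surfaces as [ə] (rule 1).
/r/ (between /i/ and /r/) is in the target of rule 2 but the environment (between two vowels) is not met → [r].
/r/ (between /r/ and /i/) fails the environment for rule 2, so it stays [r].
/i/ meets the environment for rule 1 (in an unstressed syllable) → [ə].

[ˈroləllərrə]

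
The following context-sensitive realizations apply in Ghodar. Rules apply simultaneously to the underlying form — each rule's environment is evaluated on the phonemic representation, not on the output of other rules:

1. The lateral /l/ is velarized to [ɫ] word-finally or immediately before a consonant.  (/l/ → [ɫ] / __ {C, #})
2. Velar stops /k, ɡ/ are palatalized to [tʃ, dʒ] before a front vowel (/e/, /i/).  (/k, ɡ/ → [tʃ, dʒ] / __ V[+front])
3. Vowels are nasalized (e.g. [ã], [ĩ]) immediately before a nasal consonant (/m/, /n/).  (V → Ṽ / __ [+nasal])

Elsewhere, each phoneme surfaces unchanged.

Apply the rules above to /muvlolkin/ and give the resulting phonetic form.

[muvloɫtʃĩn]

/u/ (between /m/ and /v/) is in the target of rule 3 but the environment (before a nasal consonant) is not met → [u].
/l/ (between /v/ and /o/) is in the target of rule 1 but the environment (word-finally or immediately before a consonant) is not met → [l].
/o/ — between /l/ and /l/; rule 3 does not apply here → [o].
Rule 1 applies to /l/ (between /o/ and /k/: word-finally or immediately before a consonant) → [ɫ].
/k/ (between /l/ and /i/) occurs before a front vowel → [tʃ] by rule 2.
/i/ (between /k/ and /n/) occurs before a nasal consonant → [ĩ] by rule 3.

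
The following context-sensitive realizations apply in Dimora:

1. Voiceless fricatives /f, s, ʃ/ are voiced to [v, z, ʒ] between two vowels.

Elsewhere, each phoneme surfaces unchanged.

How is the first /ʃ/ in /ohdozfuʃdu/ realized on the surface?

/ʃ/ (between /u/ and /d/): rule 1 targets it, but not between two vowels → unchanged [ʃ].

[ʃ]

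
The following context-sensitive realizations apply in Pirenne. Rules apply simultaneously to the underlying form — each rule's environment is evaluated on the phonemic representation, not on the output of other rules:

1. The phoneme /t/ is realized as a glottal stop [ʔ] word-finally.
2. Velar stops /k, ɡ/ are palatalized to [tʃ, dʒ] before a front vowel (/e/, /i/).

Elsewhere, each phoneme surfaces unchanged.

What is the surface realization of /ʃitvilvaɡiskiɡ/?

/ʃ/ — not in any rule's target class → [ʃ].
/i/ (between /ʃ/ and /t/): no rule targets it → [i].
/t/ — between /i/ and /v/; rule 1 does not apply here → [t].
/v/ (between /t/ and /i/): no rule targets it → [v].
/i/ (between /v/ and /l/): no rule targets it → [i].
/l/ (between /i/ and /v/): no rule targets it → [l].
/v/ — not in any rule's target class → [v].
/a/ stays [a].
/ɡ/ (between /a/ and /i/) occurs before a front vowel → [dʒ] by rule 2.
/i/ stays [i].
/s/ (between /i/ and /k/): no rule targets it → [s].
/k/ (between /s/ and /i/): before a front vowel, so rule 2 applies → [tʃ].
/i/ stays [i].
/ɡ/ (word-final): rule 2 targets it, but not before a front vowel → unchanged [ɡ].

[ʃitvilvadʒistʃiɡ]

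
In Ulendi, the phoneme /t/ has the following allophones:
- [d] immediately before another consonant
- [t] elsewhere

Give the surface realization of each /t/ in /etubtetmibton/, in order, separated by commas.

Occurrence 1 (position 2): no conditioning environment matches → elsewhere allophone [t].
Occurrence 2 (position 5): no conditioning environment matches → elsewhere allophone [t].
Occurrence 3 (position 7): immediately before another consonant → [d].
Occurrence 4 (position 11): no conditioning environment matches → elsewhere allophone [t].

[t], [t], [d], [t]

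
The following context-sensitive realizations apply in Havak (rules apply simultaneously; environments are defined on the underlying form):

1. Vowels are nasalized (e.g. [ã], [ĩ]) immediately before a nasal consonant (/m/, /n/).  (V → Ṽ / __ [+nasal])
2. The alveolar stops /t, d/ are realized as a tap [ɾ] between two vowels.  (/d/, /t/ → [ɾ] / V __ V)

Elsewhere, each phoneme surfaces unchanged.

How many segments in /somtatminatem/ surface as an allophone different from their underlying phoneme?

4

Segments that undergo a rule: /o/ → [õ] (rule 1); /i/ → [ĩ] (rule 1); /t/ → [ɾ] (rule 2); /e/ → [ẽ] (rule 1).
All other segments surface unchanged.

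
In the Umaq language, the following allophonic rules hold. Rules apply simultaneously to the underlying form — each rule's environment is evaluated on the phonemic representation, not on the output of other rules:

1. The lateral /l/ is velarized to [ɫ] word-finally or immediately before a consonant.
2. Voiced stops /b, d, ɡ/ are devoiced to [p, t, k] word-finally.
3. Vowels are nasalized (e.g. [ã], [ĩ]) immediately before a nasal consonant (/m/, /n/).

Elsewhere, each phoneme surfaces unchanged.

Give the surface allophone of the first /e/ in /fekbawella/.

/e/ — between /f/ and /k/; rule 3 does not apply here → [e].

[e]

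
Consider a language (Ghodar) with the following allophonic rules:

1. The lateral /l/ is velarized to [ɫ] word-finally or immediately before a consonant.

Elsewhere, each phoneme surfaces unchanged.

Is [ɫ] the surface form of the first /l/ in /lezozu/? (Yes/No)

/l/ (word-initial) is in the target of rule 1 but the environment (word-finally or immediately before a consonant) is not met → [l].
The actual realization is [l], not [ɫ].

No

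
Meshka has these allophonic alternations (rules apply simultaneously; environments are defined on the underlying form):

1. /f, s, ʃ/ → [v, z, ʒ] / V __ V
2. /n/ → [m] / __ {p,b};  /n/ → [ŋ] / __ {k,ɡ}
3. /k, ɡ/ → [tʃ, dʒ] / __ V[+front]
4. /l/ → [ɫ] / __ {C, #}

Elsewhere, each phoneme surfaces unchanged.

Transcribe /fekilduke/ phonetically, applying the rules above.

/f/ (word-initial): rule 1 targets it, but not between two vowels → unchanged [f].
/e/ (between /f/ and /k/): no rule targets it → [e].
/k/ meets the environment for rule 3 (before a front vowel) → [tʃ].
/i/ (between /k/ and /l/): no rule targets it → [i].
/l/ meets the environment for rule 4 (word-finally or immediately before a consonant) → [ɫ].
/d/ (between /l/ and /u/): no rule targets it → [d].
/u/ stays [u].
/k/ (between /u/ and /e/): before a front vowel, so rule 3 applies → [tʃ].
/e/ stays [e].

[fetʃiɫdutʃe]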